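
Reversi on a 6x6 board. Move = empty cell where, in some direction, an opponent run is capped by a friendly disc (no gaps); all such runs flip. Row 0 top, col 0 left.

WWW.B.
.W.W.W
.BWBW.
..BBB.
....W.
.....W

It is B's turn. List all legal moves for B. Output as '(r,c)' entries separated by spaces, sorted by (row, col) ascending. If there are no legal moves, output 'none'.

(0,3): flips 1 -> legal
(0,5): no bracket -> illegal
(1,0): no bracket -> illegal
(1,2): flips 1 -> legal
(1,4): flips 1 -> legal
(2,0): no bracket -> illegal
(2,5): flips 1 -> legal
(3,1): flips 2 -> legal
(3,5): no bracket -> illegal
(4,3): no bracket -> illegal
(4,5): no bracket -> illegal
(5,3): no bracket -> illegal
(5,4): flips 1 -> legal

Answer: (0,3) (1,2) (1,4) (2,5) (3,1) (5,4)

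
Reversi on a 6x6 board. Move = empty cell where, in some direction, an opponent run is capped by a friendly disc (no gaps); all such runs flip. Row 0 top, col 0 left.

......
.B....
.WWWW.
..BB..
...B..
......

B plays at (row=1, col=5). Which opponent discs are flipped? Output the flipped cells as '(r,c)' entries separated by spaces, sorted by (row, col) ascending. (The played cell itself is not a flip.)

Dir NW: first cell '.' (not opp) -> no flip
Dir N: first cell '.' (not opp) -> no flip
Dir NE: edge -> no flip
Dir W: first cell '.' (not opp) -> no flip
Dir E: edge -> no flip
Dir SW: opp run (2,4) capped by B -> flip
Dir S: first cell '.' (not opp) -> no flip
Dir SE: edge -> no flip

Answer: (2,4)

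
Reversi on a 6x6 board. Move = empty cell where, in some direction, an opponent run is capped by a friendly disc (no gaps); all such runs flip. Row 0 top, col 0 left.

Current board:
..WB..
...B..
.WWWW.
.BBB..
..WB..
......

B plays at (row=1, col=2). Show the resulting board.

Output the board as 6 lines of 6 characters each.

Place B at (1,2); scan 8 dirs for brackets.
Dir NW: first cell '.' (not opp) -> no flip
Dir N: opp run (0,2), next=edge -> no flip
Dir NE: first cell 'B' (not opp) -> no flip
Dir W: first cell '.' (not opp) -> no flip
Dir E: first cell 'B' (not opp) -> no flip
Dir SW: opp run (2,1), next='.' -> no flip
Dir S: opp run (2,2) capped by B -> flip
Dir SE: opp run (2,3), next='.' -> no flip
All flips: (2,2)

Answer: ..WB..
..BB..
.WBWW.
.BBB..
..WB..
......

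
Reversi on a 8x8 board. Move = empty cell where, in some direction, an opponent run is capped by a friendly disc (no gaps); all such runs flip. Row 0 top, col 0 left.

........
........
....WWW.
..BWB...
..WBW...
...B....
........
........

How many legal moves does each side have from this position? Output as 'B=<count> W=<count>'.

Answer: B=9 W=7

Derivation:
-- B to move --
(1,3): no bracket -> illegal
(1,4): flips 1 -> legal
(1,5): no bracket -> illegal
(1,6): flips 1 -> legal
(1,7): no bracket -> illegal
(2,2): no bracket -> illegal
(2,3): flips 1 -> legal
(2,7): no bracket -> illegal
(3,1): flips 1 -> legal
(3,5): flips 1 -> legal
(3,6): no bracket -> illegal
(3,7): no bracket -> illegal
(4,1): flips 1 -> legal
(4,5): flips 1 -> legal
(5,1): no bracket -> illegal
(5,2): flips 1 -> legal
(5,4): flips 1 -> legal
(5,5): no bracket -> illegal
B mobility = 9
-- W to move --
(2,1): no bracket -> illegal
(2,2): flips 1 -> legal
(2,3): no bracket -> illegal
(3,1): flips 1 -> legal
(3,5): flips 1 -> legal
(4,1): no bracket -> illegal
(4,5): no bracket -> illegal
(5,2): flips 2 -> legal
(5,4): no bracket -> illegal
(6,2): flips 1 -> legal
(6,3): flips 2 -> legal
(6,4): flips 1 -> legal
W mobility = 7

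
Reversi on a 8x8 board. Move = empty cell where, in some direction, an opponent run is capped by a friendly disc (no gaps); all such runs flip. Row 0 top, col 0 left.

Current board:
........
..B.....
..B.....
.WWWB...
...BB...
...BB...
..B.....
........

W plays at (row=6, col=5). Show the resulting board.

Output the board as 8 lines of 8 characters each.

Place W at (6,5); scan 8 dirs for brackets.
Dir NW: opp run (5,4) (4,3) capped by W -> flip
Dir N: first cell '.' (not opp) -> no flip
Dir NE: first cell '.' (not opp) -> no flip
Dir W: first cell '.' (not opp) -> no flip
Dir E: first cell '.' (not opp) -> no flip
Dir SW: first cell '.' (not opp) -> no flip
Dir S: first cell '.' (not opp) -> no flip
Dir SE: first cell '.' (not opp) -> no flip
All flips: (4,3) (5,4)

Answer: ........
..B.....
..B.....
.WWWB...
...WB...
...BW...
..B..W..
........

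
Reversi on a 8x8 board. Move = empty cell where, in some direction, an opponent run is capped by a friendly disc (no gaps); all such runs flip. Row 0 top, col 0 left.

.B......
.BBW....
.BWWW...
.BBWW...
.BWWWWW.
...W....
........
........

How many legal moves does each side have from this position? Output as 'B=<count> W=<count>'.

Answer: B=10 W=7

Derivation:
-- B to move --
(0,2): no bracket -> illegal
(0,3): no bracket -> illegal
(0,4): flips 2 -> legal
(1,4): flips 2 -> legal
(1,5): no bracket -> illegal
(2,5): flips 3 -> legal
(3,5): flips 2 -> legal
(3,6): no bracket -> illegal
(3,7): no bracket -> illegal
(4,7): flips 5 -> legal
(5,1): no bracket -> illegal
(5,2): flips 1 -> legal
(5,4): flips 1 -> legal
(5,5): flips 3 -> legal
(5,6): flips 3 -> legal
(5,7): no bracket -> illegal
(6,2): no bracket -> illegal
(6,3): no bracket -> illegal
(6,4): flips 2 -> legal
B mobility = 10
-- W to move --
(0,0): flips 1 -> legal
(0,2): flips 1 -> legal
(0,3): no bracket -> illegal
(1,0): flips 4 -> legal
(2,0): flips 2 -> legal
(3,0): flips 2 -> legal
(4,0): flips 2 -> legal
(5,0): flips 2 -> legal
(5,1): no bracket -> illegal
(5,2): no bracket -> illegal
W mobility = 7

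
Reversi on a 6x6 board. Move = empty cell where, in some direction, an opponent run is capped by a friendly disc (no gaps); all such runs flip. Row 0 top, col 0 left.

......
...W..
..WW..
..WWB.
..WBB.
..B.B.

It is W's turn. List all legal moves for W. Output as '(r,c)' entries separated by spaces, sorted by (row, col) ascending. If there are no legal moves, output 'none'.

Answer: (3,5) (4,5) (5,3) (5,5)

Derivation:
(2,4): no bracket -> illegal
(2,5): no bracket -> illegal
(3,5): flips 1 -> legal
(4,1): no bracket -> illegal
(4,5): flips 3 -> legal
(5,1): no bracket -> illegal
(5,3): flips 1 -> legal
(5,5): flips 1 -> legal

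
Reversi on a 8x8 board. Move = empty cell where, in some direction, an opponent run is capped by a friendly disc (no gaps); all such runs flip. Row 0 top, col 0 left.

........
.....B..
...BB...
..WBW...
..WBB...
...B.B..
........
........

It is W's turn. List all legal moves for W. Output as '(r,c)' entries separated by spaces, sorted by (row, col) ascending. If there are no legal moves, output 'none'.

Answer: (0,6) (1,2) (1,4) (4,5) (5,2) (5,4) (6,4)

Derivation:
(0,4): no bracket -> illegal
(0,5): no bracket -> illegal
(0,6): flips 3 -> legal
(1,2): flips 1 -> legal
(1,3): no bracket -> illegal
(1,4): flips 2 -> legal
(1,6): no bracket -> illegal
(2,2): no bracket -> illegal
(2,5): no bracket -> illegal
(2,6): no bracket -> illegal
(3,5): no bracket -> illegal
(4,5): flips 2 -> legal
(4,6): no bracket -> illegal
(5,2): flips 1 -> legal
(5,4): flips 2 -> legal
(5,6): no bracket -> illegal
(6,2): no bracket -> illegal
(6,3): no bracket -> illegal
(6,4): flips 1 -> legal
(6,5): no bracket -> illegal
(6,6): no bracket -> illegal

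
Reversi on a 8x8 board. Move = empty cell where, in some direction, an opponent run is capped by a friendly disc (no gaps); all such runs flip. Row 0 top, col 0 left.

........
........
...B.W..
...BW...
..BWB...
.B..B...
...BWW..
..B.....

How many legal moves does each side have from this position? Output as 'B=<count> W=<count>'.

-- B to move --
(1,4): no bracket -> illegal
(1,5): no bracket -> illegal
(1,6): no bracket -> illegal
(2,4): flips 1 -> legal
(2,6): no bracket -> illegal
(3,2): flips 1 -> legal
(3,5): flips 1 -> legal
(3,6): no bracket -> illegal
(4,5): flips 1 -> legal
(5,2): no bracket -> illegal
(5,3): flips 1 -> legal
(5,5): no bracket -> illegal
(5,6): no bracket -> illegal
(6,6): flips 2 -> legal
(7,3): no bracket -> illegal
(7,4): flips 1 -> legal
(7,5): no bracket -> illegal
(7,6): flips 1 -> legal
B mobility = 8
-- W to move --
(1,2): flips 1 -> legal
(1,3): flips 2 -> legal
(1,4): no bracket -> illegal
(2,2): no bracket -> illegal
(2,4): no bracket -> illegal
(3,1): no bracket -> illegal
(3,2): flips 1 -> legal
(3,5): no bracket -> illegal
(4,0): no bracket -> illegal
(4,1): flips 1 -> legal
(4,5): flips 1 -> legal
(5,0): no bracket -> illegal
(5,2): no bracket -> illegal
(5,3): no bracket -> illegal
(5,5): no bracket -> illegal
(6,0): no bracket -> illegal
(6,1): no bracket -> illegal
(6,2): flips 1 -> legal
(7,1): no bracket -> illegal
(7,3): no bracket -> illegal
(7,4): no bracket -> illegal
W mobility = 6

Answer: B=8 W=6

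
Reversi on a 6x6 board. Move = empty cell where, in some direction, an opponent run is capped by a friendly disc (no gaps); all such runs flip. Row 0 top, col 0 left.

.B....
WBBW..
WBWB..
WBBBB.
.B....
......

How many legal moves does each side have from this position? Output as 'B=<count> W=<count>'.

Answer: B=3 W=10

Derivation:
-- B to move --
(0,0): no bracket -> illegal
(0,2): no bracket -> illegal
(0,3): flips 1 -> legal
(0,4): flips 2 -> legal
(1,4): flips 1 -> legal
(2,4): no bracket -> illegal
(4,0): no bracket -> illegal
B mobility = 3
-- W to move --
(0,0): flips 1 -> legal
(0,2): flips 2 -> legal
(0,3): flips 2 -> legal
(1,4): no bracket -> illegal
(2,4): flips 1 -> legal
(2,5): no bracket -> illegal
(3,5): flips 4 -> legal
(4,0): flips 1 -> legal
(4,2): flips 2 -> legal
(4,3): flips 4 -> legal
(4,4): flips 1 -> legal
(4,5): no bracket -> illegal
(5,0): no bracket -> illegal
(5,1): no bracket -> illegal
(5,2): flips 1 -> legal
W mobility = 10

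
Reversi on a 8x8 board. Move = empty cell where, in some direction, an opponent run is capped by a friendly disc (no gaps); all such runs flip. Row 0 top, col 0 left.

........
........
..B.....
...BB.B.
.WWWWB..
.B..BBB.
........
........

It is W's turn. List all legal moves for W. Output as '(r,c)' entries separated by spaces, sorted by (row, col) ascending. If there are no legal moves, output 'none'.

Answer: (1,1) (2,3) (2,4) (2,5) (4,6) (6,0) (6,1) (6,4) (6,5) (6,6)

Derivation:
(1,1): flips 2 -> legal
(1,2): no bracket -> illegal
(1,3): no bracket -> illegal
(2,1): no bracket -> illegal
(2,3): flips 1 -> legal
(2,4): flips 2 -> legal
(2,5): flips 1 -> legal
(2,6): no bracket -> illegal
(2,7): no bracket -> illegal
(3,1): no bracket -> illegal
(3,2): no bracket -> illegal
(3,5): no bracket -> illegal
(3,7): no bracket -> illegal
(4,0): no bracket -> illegal
(4,6): flips 1 -> legal
(4,7): no bracket -> illegal
(5,0): no bracket -> illegal
(5,2): no bracket -> illegal
(5,3): no bracket -> illegal
(5,7): no bracket -> illegal
(6,0): flips 1 -> legal
(6,1): flips 1 -> legal
(6,2): no bracket -> illegal
(6,3): no bracket -> illegal
(6,4): flips 1 -> legal
(6,5): flips 1 -> legal
(6,6): flips 1 -> legal
(6,7): no bracket -> illegal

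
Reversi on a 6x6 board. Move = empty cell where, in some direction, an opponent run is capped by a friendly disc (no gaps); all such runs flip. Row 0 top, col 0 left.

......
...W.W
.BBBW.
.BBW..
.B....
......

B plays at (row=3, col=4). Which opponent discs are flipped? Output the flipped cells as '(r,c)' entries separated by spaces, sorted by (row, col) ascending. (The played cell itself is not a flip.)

Answer: (3,3)

Derivation:
Dir NW: first cell 'B' (not opp) -> no flip
Dir N: opp run (2,4), next='.' -> no flip
Dir NE: first cell '.' (not opp) -> no flip
Dir W: opp run (3,3) capped by B -> flip
Dir E: first cell '.' (not opp) -> no flip
Dir SW: first cell '.' (not opp) -> no flip
Dir S: first cell '.' (not opp) -> no flip
Dir SE: first cell '.' (not opp) -> no flip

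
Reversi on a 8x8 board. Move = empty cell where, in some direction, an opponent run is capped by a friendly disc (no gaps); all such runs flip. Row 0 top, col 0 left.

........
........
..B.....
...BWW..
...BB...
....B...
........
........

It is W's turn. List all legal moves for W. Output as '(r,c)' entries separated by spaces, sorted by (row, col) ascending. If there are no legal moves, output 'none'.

(1,1): no bracket -> illegal
(1,2): no bracket -> illegal
(1,3): no bracket -> illegal
(2,1): no bracket -> illegal
(2,3): no bracket -> illegal
(2,4): no bracket -> illegal
(3,1): no bracket -> illegal
(3,2): flips 1 -> legal
(4,2): no bracket -> illegal
(4,5): no bracket -> illegal
(5,2): flips 1 -> legal
(5,3): flips 1 -> legal
(5,5): no bracket -> illegal
(6,3): no bracket -> illegal
(6,4): flips 2 -> legal
(6,5): no bracket -> illegal

Answer: (3,2) (5,2) (5,3) (6,4)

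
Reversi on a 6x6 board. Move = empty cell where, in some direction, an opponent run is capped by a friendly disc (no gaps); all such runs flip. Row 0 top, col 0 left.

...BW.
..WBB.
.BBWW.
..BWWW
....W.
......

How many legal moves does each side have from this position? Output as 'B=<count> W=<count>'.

Answer: B=7 W=9

Derivation:
-- B to move --
(0,1): no bracket -> illegal
(0,2): flips 1 -> legal
(0,5): flips 1 -> legal
(1,1): flips 1 -> legal
(1,5): no bracket -> illegal
(2,5): flips 2 -> legal
(4,2): no bracket -> illegal
(4,3): flips 2 -> legal
(4,5): no bracket -> illegal
(5,3): no bracket -> illegal
(5,4): flips 3 -> legal
(5,5): flips 2 -> legal
B mobility = 7
-- W to move --
(0,2): flips 2 -> legal
(0,5): flips 1 -> legal
(1,0): no bracket -> illegal
(1,1): flips 1 -> legal
(1,5): flips 2 -> legal
(2,0): flips 2 -> legal
(2,5): no bracket -> illegal
(3,0): flips 1 -> legal
(3,1): flips 3 -> legal
(4,1): flips 1 -> legal
(4,2): flips 2 -> legal
(4,3): no bracket -> illegal
W mobility = 9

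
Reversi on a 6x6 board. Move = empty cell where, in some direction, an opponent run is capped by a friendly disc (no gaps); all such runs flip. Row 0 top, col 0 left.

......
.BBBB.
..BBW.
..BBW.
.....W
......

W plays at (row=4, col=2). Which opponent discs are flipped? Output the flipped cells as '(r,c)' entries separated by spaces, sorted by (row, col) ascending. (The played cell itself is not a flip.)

Answer: (3,3)

Derivation:
Dir NW: first cell '.' (not opp) -> no flip
Dir N: opp run (3,2) (2,2) (1,2), next='.' -> no flip
Dir NE: opp run (3,3) capped by W -> flip
Dir W: first cell '.' (not opp) -> no flip
Dir E: first cell '.' (not opp) -> no flip
Dir SW: first cell '.' (not opp) -> no flip
Dir S: first cell '.' (not opp) -> no flip
Dir SE: first cell '.' (not opp) -> no flip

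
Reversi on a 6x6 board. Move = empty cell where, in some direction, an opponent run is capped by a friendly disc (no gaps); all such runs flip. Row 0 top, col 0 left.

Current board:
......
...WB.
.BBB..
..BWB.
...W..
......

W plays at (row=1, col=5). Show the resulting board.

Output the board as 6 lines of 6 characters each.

Answer: ......
...WWW
.BBB..
..BWB.
...W..
......

Derivation:
Place W at (1,5); scan 8 dirs for brackets.
Dir NW: first cell '.' (not opp) -> no flip
Dir N: first cell '.' (not opp) -> no flip
Dir NE: edge -> no flip
Dir W: opp run (1,4) capped by W -> flip
Dir E: edge -> no flip
Dir SW: first cell '.' (not opp) -> no flip
Dir S: first cell '.' (not opp) -> no flip
Dir SE: edge -> no flip
All flips: (1,4)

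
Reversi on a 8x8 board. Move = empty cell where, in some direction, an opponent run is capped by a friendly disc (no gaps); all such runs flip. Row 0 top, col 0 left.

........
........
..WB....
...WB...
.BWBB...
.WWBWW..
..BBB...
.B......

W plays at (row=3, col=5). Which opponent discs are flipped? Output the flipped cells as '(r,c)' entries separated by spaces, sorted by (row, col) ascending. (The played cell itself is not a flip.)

Dir NW: first cell '.' (not opp) -> no flip
Dir N: first cell '.' (not opp) -> no flip
Dir NE: first cell '.' (not opp) -> no flip
Dir W: opp run (3,4) capped by W -> flip
Dir E: first cell '.' (not opp) -> no flip
Dir SW: opp run (4,4) (5,3) (6,2) (7,1), next=edge -> no flip
Dir S: first cell '.' (not opp) -> no flip
Dir SE: first cell '.' (not opp) -> no flip

Answer: (3,4)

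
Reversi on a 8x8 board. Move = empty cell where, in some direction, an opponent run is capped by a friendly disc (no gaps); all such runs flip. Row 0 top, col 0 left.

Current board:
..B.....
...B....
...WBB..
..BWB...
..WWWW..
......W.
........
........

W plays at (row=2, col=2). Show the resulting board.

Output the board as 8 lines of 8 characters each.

Answer: ..B.....
...B....
..WWBB..
..WWB...
..WWWW..
......W.
........
........

Derivation:
Place W at (2,2); scan 8 dirs for brackets.
Dir NW: first cell '.' (not opp) -> no flip
Dir N: first cell '.' (not opp) -> no flip
Dir NE: opp run (1,3), next='.' -> no flip
Dir W: first cell '.' (not opp) -> no flip
Dir E: first cell 'W' (not opp) -> no flip
Dir SW: first cell '.' (not opp) -> no flip
Dir S: opp run (3,2) capped by W -> flip
Dir SE: first cell 'W' (not opp) -> no flip
All flips: (3,2)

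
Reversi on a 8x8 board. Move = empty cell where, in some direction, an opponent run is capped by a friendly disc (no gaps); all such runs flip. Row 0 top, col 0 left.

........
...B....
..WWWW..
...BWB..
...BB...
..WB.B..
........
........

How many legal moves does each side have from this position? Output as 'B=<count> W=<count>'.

-- B to move --
(1,1): flips 1 -> legal
(1,2): no bracket -> illegal
(1,4): flips 2 -> legal
(1,5): flips 2 -> legal
(1,6): flips 2 -> legal
(2,1): no bracket -> illegal
(2,6): no bracket -> illegal
(3,1): flips 1 -> legal
(3,2): no bracket -> illegal
(3,6): no bracket -> illegal
(4,1): no bracket -> illegal
(4,2): no bracket -> illegal
(4,5): no bracket -> illegal
(5,1): flips 1 -> legal
(6,1): flips 1 -> legal
(6,2): no bracket -> illegal
(6,3): no bracket -> illegal
B mobility = 7
-- W to move --
(0,2): flips 1 -> legal
(0,3): flips 1 -> legal
(0,4): flips 1 -> legal
(1,2): no bracket -> illegal
(1,4): no bracket -> illegal
(2,6): no bracket -> illegal
(3,2): flips 1 -> legal
(3,6): flips 1 -> legal
(4,2): flips 1 -> legal
(4,5): flips 1 -> legal
(4,6): flips 1 -> legal
(5,4): flips 2 -> legal
(5,6): no bracket -> illegal
(6,2): no bracket -> illegal
(6,3): flips 3 -> legal
(6,4): no bracket -> illegal
(6,5): no bracket -> illegal
(6,6): flips 3 -> legal
W mobility = 11

Answer: B=7 W=11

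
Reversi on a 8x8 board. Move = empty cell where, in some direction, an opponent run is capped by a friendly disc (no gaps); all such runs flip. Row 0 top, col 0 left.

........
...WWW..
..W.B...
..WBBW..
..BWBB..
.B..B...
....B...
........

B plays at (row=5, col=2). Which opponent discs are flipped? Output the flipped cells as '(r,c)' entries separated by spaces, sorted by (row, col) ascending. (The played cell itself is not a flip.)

Dir NW: first cell '.' (not opp) -> no flip
Dir N: first cell 'B' (not opp) -> no flip
Dir NE: opp run (4,3) capped by B -> flip
Dir W: first cell 'B' (not opp) -> no flip
Dir E: first cell '.' (not opp) -> no flip
Dir SW: first cell '.' (not opp) -> no flip
Dir S: first cell '.' (not opp) -> no flip
Dir SE: first cell '.' (not opp) -> no flip

Answer: (4,3)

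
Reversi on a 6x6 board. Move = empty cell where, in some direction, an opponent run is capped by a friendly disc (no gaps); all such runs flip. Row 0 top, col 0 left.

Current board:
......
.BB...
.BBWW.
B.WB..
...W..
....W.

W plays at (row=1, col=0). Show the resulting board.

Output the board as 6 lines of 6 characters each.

Answer: ......
WBB...
.WBWW.
B.WB..
...W..
....W.

Derivation:
Place W at (1,0); scan 8 dirs for brackets.
Dir NW: edge -> no flip
Dir N: first cell '.' (not opp) -> no flip
Dir NE: first cell '.' (not opp) -> no flip
Dir W: edge -> no flip
Dir E: opp run (1,1) (1,2), next='.' -> no flip
Dir SW: edge -> no flip
Dir S: first cell '.' (not opp) -> no flip
Dir SE: opp run (2,1) capped by W -> flip
All flips: (2,1)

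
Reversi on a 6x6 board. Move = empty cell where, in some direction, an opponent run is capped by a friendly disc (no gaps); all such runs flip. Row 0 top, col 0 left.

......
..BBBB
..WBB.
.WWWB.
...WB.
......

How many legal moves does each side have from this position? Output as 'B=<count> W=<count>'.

Answer: B=8 W=8

Derivation:
-- B to move --
(1,1): flips 2 -> legal
(2,0): no bracket -> illegal
(2,1): flips 1 -> legal
(3,0): flips 3 -> legal
(4,0): flips 2 -> legal
(4,1): flips 1 -> legal
(4,2): flips 4 -> legal
(5,2): flips 1 -> legal
(5,3): flips 2 -> legal
(5,4): no bracket -> illegal
B mobility = 8
-- W to move --
(0,1): no bracket -> illegal
(0,2): flips 1 -> legal
(0,3): flips 2 -> legal
(0,4): flips 1 -> legal
(0,5): flips 2 -> legal
(1,1): no bracket -> illegal
(2,1): no bracket -> illegal
(2,5): flips 3 -> legal
(3,5): flips 1 -> legal
(4,5): flips 1 -> legal
(5,3): no bracket -> illegal
(5,4): no bracket -> illegal
(5,5): flips 1 -> legal
W mobility = 8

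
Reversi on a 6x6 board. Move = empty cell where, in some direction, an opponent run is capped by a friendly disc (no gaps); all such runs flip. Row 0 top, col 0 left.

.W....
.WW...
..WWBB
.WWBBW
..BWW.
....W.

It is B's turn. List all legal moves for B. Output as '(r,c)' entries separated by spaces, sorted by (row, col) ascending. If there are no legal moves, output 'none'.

(0,0): flips 2 -> legal
(0,2): flips 3 -> legal
(0,3): no bracket -> illegal
(1,0): no bracket -> illegal
(1,3): flips 1 -> legal
(1,4): no bracket -> illegal
(2,0): flips 1 -> legal
(2,1): flips 2 -> legal
(3,0): flips 2 -> legal
(4,0): no bracket -> illegal
(4,1): no bracket -> illegal
(4,5): flips 3 -> legal
(5,2): flips 1 -> legal
(5,3): flips 1 -> legal
(5,5): flips 1 -> legal

Answer: (0,0) (0,2) (1,3) (2,0) (2,1) (3,0) (4,5) (5,2) (5,3) (5,5)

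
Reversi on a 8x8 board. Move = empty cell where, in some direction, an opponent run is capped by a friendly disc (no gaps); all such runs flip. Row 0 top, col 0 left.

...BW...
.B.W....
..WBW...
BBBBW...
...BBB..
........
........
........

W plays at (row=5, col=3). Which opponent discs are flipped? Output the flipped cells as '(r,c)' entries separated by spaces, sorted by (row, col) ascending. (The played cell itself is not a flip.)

Dir NW: first cell '.' (not opp) -> no flip
Dir N: opp run (4,3) (3,3) (2,3) capped by W -> flip
Dir NE: opp run (4,4), next='.' -> no flip
Dir W: first cell '.' (not opp) -> no flip
Dir E: first cell '.' (not opp) -> no flip
Dir SW: first cell '.' (not opp) -> no flip
Dir S: first cell '.' (not opp) -> no flip
Dir SE: first cell '.' (not opp) -> no flip

Answer: (2,3) (3,3) (4,3)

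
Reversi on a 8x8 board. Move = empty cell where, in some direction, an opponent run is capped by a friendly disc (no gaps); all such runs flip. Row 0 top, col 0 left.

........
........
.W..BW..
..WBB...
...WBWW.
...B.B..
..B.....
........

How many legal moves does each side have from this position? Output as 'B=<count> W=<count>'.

-- B to move --
(1,0): no bracket -> illegal
(1,1): no bracket -> illegal
(1,2): no bracket -> illegal
(1,4): no bracket -> illegal
(1,5): no bracket -> illegal
(1,6): flips 1 -> legal
(2,0): no bracket -> illegal
(2,2): no bracket -> illegal
(2,3): no bracket -> illegal
(2,6): flips 1 -> legal
(3,0): no bracket -> illegal
(3,1): flips 1 -> legal
(3,5): flips 1 -> legal
(3,6): no bracket -> illegal
(3,7): flips 1 -> legal
(4,1): no bracket -> illegal
(4,2): flips 1 -> legal
(4,7): flips 2 -> legal
(5,2): flips 1 -> legal
(5,4): no bracket -> illegal
(5,6): flips 1 -> legal
(5,7): no bracket -> illegal
B mobility = 9
-- W to move --
(1,3): no bracket -> illegal
(1,4): no bracket -> illegal
(1,5): no bracket -> illegal
(2,2): no bracket -> illegal
(2,3): flips 3 -> legal
(3,5): flips 2 -> legal
(4,2): no bracket -> illegal
(5,1): no bracket -> illegal
(5,2): no bracket -> illegal
(5,4): no bracket -> illegal
(5,6): no bracket -> illegal
(6,1): no bracket -> illegal
(6,3): flips 1 -> legal
(6,4): flips 1 -> legal
(6,5): flips 1 -> legal
(6,6): no bracket -> illegal
(7,1): no bracket -> illegal
(7,2): no bracket -> illegal
(7,3): no bracket -> illegal
W mobility = 5

Answer: B=9 W=5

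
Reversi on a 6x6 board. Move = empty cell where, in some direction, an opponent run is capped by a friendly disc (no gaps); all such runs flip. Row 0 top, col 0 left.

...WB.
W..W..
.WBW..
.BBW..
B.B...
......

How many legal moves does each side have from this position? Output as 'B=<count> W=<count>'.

Answer: B=7 W=6

Derivation:
-- B to move --
(0,0): no bracket -> illegal
(0,1): no bracket -> illegal
(0,2): flips 1 -> legal
(1,1): flips 1 -> legal
(1,2): no bracket -> illegal
(1,4): flips 1 -> legal
(2,0): flips 1 -> legal
(2,4): flips 2 -> legal
(3,0): no bracket -> illegal
(3,4): flips 1 -> legal
(4,3): no bracket -> illegal
(4,4): flips 1 -> legal
B mobility = 7
-- W to move --
(0,5): flips 1 -> legal
(1,1): flips 1 -> legal
(1,2): no bracket -> illegal
(1,4): no bracket -> illegal
(1,5): no bracket -> illegal
(2,0): no bracket -> illegal
(3,0): flips 2 -> legal
(4,1): flips 2 -> legal
(4,3): flips 1 -> legal
(5,0): no bracket -> illegal
(5,1): flips 1 -> legal
(5,2): no bracket -> illegal
(5,3): no bracket -> illegal
W mobility = 6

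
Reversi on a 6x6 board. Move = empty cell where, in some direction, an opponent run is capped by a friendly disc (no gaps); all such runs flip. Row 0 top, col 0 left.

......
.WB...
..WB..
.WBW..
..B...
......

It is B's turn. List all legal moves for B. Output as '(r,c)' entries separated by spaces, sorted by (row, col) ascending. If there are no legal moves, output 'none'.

Answer: (1,0) (2,0) (2,1) (2,4) (3,0) (3,4) (4,3)

Derivation:
(0,0): no bracket -> illegal
(0,1): no bracket -> illegal
(0,2): no bracket -> illegal
(1,0): flips 1 -> legal
(1,3): no bracket -> illegal
(2,0): flips 1 -> legal
(2,1): flips 1 -> legal
(2,4): flips 1 -> legal
(3,0): flips 1 -> legal
(3,4): flips 1 -> legal
(4,0): no bracket -> illegal
(4,1): no bracket -> illegal
(4,3): flips 1 -> legal
(4,4): no bracket -> illegal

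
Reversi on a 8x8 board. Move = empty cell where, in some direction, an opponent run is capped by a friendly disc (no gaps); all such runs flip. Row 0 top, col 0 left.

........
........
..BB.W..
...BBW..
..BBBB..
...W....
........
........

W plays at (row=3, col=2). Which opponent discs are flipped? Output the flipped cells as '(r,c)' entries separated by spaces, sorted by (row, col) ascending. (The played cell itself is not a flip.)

Dir NW: first cell '.' (not opp) -> no flip
Dir N: opp run (2,2), next='.' -> no flip
Dir NE: opp run (2,3), next='.' -> no flip
Dir W: first cell '.' (not opp) -> no flip
Dir E: opp run (3,3) (3,4) capped by W -> flip
Dir SW: first cell '.' (not opp) -> no flip
Dir S: opp run (4,2), next='.' -> no flip
Dir SE: opp run (4,3), next='.' -> no flip

Answer: (3,3) (3,4)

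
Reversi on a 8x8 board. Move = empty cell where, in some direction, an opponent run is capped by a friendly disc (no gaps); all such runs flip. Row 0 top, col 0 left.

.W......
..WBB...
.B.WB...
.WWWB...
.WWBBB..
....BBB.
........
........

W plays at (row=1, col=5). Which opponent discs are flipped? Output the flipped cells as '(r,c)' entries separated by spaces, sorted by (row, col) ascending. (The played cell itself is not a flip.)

Dir NW: first cell '.' (not opp) -> no flip
Dir N: first cell '.' (not opp) -> no flip
Dir NE: first cell '.' (not opp) -> no flip
Dir W: opp run (1,4) (1,3) capped by W -> flip
Dir E: first cell '.' (not opp) -> no flip
Dir SW: opp run (2,4) capped by W -> flip
Dir S: first cell '.' (not opp) -> no flip
Dir SE: first cell '.' (not opp) -> no flip

Answer: (1,3) (1,4) (2,4)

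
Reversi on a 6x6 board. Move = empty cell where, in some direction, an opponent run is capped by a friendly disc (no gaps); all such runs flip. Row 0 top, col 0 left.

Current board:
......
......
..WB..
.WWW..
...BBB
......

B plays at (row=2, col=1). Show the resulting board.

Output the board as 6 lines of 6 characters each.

Place B at (2,1); scan 8 dirs for brackets.
Dir NW: first cell '.' (not opp) -> no flip
Dir N: first cell '.' (not opp) -> no flip
Dir NE: first cell '.' (not opp) -> no flip
Dir W: first cell '.' (not opp) -> no flip
Dir E: opp run (2,2) capped by B -> flip
Dir SW: first cell '.' (not opp) -> no flip
Dir S: opp run (3,1), next='.' -> no flip
Dir SE: opp run (3,2) capped by B -> flip
All flips: (2,2) (3,2)

Answer: ......
......
.BBB..
.WBW..
...BBB
......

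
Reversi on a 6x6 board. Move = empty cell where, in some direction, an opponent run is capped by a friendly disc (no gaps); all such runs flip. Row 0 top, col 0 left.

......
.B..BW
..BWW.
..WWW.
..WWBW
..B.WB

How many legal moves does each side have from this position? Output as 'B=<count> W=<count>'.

-- B to move --
(0,4): no bracket -> illegal
(0,5): no bracket -> illegal
(1,2): no bracket -> illegal
(1,3): no bracket -> illegal
(2,1): no bracket -> illegal
(2,5): flips 4 -> legal
(3,1): no bracket -> illegal
(3,5): flips 1 -> legal
(4,1): flips 4 -> legal
(5,1): no bracket -> illegal
(5,3): flips 1 -> legal
B mobility = 4
-- W to move --
(0,0): flips 2 -> legal
(0,1): no bracket -> illegal
(0,2): no bracket -> illegal
(0,3): no bracket -> illegal
(0,4): flips 1 -> legal
(0,5): flips 1 -> legal
(1,0): no bracket -> illegal
(1,2): flips 1 -> legal
(1,3): flips 1 -> legal
(2,0): no bracket -> illegal
(2,1): flips 1 -> legal
(2,5): no bracket -> illegal
(3,1): no bracket -> illegal
(3,5): no bracket -> illegal
(4,1): no bracket -> illegal
(5,1): no bracket -> illegal
(5,3): no bracket -> illegal
W mobility = 6

Answer: B=4 W=6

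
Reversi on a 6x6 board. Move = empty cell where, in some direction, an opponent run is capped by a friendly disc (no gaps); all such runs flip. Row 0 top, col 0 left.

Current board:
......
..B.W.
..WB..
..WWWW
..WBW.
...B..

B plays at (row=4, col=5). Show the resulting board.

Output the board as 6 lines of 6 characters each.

Answer: ......
..B.W.
..WB..
..WWBW
..WBBB
...B..

Derivation:
Place B at (4,5); scan 8 dirs for brackets.
Dir NW: opp run (3,4) capped by B -> flip
Dir N: opp run (3,5), next='.' -> no flip
Dir NE: edge -> no flip
Dir W: opp run (4,4) capped by B -> flip
Dir E: edge -> no flip
Dir SW: first cell '.' (not opp) -> no flip
Dir S: first cell '.' (not opp) -> no flip
Dir SE: edge -> no flip
All flips: (3,4) (4,4)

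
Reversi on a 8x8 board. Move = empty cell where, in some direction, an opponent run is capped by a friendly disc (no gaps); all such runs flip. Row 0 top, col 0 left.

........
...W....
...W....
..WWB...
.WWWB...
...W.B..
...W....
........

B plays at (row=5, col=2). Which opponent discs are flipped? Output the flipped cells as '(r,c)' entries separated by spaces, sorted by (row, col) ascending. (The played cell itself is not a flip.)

Answer: (4,3)

Derivation:
Dir NW: opp run (4,1), next='.' -> no flip
Dir N: opp run (4,2) (3,2), next='.' -> no flip
Dir NE: opp run (4,3) capped by B -> flip
Dir W: first cell '.' (not opp) -> no flip
Dir E: opp run (5,3), next='.' -> no flip
Dir SW: first cell '.' (not opp) -> no flip
Dir S: first cell '.' (not opp) -> no flip
Dir SE: opp run (6,3), next='.' -> no flip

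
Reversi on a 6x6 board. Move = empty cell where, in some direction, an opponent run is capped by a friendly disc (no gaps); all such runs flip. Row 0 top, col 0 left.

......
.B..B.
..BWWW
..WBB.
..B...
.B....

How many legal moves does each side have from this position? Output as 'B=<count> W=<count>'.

-- B to move --
(1,2): flips 1 -> legal
(1,3): flips 1 -> legal
(1,5): flips 1 -> legal
(2,1): no bracket -> illegal
(3,1): flips 1 -> legal
(3,5): no bracket -> illegal
(4,1): flips 2 -> legal
(4,3): no bracket -> illegal
B mobility = 5
-- W to move --
(0,0): no bracket -> illegal
(0,1): no bracket -> illegal
(0,2): no bracket -> illegal
(0,3): flips 1 -> legal
(0,4): flips 1 -> legal
(0,5): flips 1 -> legal
(1,0): no bracket -> illegal
(1,2): flips 1 -> legal
(1,3): no bracket -> illegal
(1,5): no bracket -> illegal
(2,0): no bracket -> illegal
(2,1): flips 1 -> legal
(3,1): no bracket -> illegal
(3,5): flips 2 -> legal
(4,0): no bracket -> illegal
(4,1): no bracket -> illegal
(4,3): flips 2 -> legal
(4,4): flips 1 -> legal
(4,5): flips 1 -> legal
(5,0): no bracket -> illegal
(5,2): flips 1 -> legal
(5,3): no bracket -> illegal
W mobility = 10

Answer: B=5 W=10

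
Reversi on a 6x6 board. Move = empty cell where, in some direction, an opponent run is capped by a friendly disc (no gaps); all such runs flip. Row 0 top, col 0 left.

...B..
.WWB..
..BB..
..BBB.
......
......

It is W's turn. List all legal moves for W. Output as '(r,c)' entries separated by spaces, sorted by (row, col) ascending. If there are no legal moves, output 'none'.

(0,2): no bracket -> illegal
(0,4): no bracket -> illegal
(1,4): flips 1 -> legal
(2,1): no bracket -> illegal
(2,4): no bracket -> illegal
(2,5): no bracket -> illegal
(3,1): no bracket -> illegal
(3,5): no bracket -> illegal
(4,1): no bracket -> illegal
(4,2): flips 2 -> legal
(4,3): no bracket -> illegal
(4,4): flips 2 -> legal
(4,5): flips 2 -> legal

Answer: (1,4) (4,2) (4,4) (4,5)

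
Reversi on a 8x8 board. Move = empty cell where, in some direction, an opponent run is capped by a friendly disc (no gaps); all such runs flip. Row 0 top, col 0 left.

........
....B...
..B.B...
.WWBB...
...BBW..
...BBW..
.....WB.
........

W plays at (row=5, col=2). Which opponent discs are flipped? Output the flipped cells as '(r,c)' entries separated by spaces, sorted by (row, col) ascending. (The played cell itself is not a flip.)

Answer: (5,3) (5,4)

Derivation:
Dir NW: first cell '.' (not opp) -> no flip
Dir N: first cell '.' (not opp) -> no flip
Dir NE: opp run (4,3) (3,4), next='.' -> no flip
Dir W: first cell '.' (not opp) -> no flip
Dir E: opp run (5,3) (5,4) capped by W -> flip
Dir SW: first cell '.' (not opp) -> no flip
Dir S: first cell '.' (not opp) -> no flip
Dir SE: first cell '.' (not opp) -> no flip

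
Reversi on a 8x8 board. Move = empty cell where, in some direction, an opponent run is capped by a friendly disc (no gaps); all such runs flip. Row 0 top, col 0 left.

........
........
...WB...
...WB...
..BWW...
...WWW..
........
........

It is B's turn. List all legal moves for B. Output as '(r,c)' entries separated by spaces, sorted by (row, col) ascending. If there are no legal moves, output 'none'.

(1,2): flips 1 -> legal
(1,3): no bracket -> illegal
(1,4): no bracket -> illegal
(2,2): flips 1 -> legal
(3,2): flips 1 -> legal
(3,5): no bracket -> illegal
(4,5): flips 2 -> legal
(4,6): no bracket -> illegal
(5,2): flips 1 -> legal
(5,6): no bracket -> illegal
(6,2): no bracket -> illegal
(6,3): no bracket -> illegal
(6,4): flips 3 -> legal
(6,5): no bracket -> illegal
(6,6): no bracket -> illegal

Answer: (1,2) (2,2) (3,2) (4,5) (5,2) (6,4)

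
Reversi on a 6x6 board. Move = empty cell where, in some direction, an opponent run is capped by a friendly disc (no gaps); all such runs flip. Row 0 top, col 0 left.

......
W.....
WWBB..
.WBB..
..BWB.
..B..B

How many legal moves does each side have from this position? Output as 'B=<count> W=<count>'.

-- B to move --
(0,0): no bracket -> illegal
(0,1): no bracket -> illegal
(1,1): no bracket -> illegal
(1,2): no bracket -> illegal
(3,0): flips 1 -> legal
(3,4): flips 1 -> legal
(4,0): flips 1 -> legal
(4,1): no bracket -> illegal
(5,3): flips 1 -> legal
(5,4): flips 1 -> legal
B mobility = 5
-- W to move --
(1,1): no bracket -> illegal
(1,2): no bracket -> illegal
(1,3): flips 3 -> legal
(1,4): no bracket -> illegal
(2,4): flips 2 -> legal
(3,4): flips 2 -> legal
(3,5): no bracket -> illegal
(4,1): flips 1 -> legal
(4,5): flips 1 -> legal
(5,1): no bracket -> illegal
(5,3): flips 1 -> legal
(5,4): no bracket -> illegal
W mobility = 6

Answer: B=5 W=6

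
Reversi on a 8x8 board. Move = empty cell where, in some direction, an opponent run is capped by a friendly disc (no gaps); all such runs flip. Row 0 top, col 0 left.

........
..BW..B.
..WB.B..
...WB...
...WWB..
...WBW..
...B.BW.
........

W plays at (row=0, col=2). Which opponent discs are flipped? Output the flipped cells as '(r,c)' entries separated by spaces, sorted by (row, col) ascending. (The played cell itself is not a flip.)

Dir NW: edge -> no flip
Dir N: edge -> no flip
Dir NE: edge -> no flip
Dir W: first cell '.' (not opp) -> no flip
Dir E: first cell '.' (not opp) -> no flip
Dir SW: first cell '.' (not opp) -> no flip
Dir S: opp run (1,2) capped by W -> flip
Dir SE: first cell 'W' (not opp) -> no flip

Answer: (1,2)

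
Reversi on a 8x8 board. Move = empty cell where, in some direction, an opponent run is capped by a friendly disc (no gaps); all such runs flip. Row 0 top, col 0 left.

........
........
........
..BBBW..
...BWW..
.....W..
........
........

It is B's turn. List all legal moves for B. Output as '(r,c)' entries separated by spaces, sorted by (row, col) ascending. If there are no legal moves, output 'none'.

(2,4): no bracket -> illegal
(2,5): no bracket -> illegal
(2,6): no bracket -> illegal
(3,6): flips 1 -> legal
(4,6): flips 2 -> legal
(5,3): no bracket -> illegal
(5,4): flips 1 -> legal
(5,6): flips 1 -> legal
(6,4): no bracket -> illegal
(6,5): no bracket -> illegal
(6,6): flips 2 -> legal

Answer: (3,6) (4,6) (5,4) (5,6) (6,6)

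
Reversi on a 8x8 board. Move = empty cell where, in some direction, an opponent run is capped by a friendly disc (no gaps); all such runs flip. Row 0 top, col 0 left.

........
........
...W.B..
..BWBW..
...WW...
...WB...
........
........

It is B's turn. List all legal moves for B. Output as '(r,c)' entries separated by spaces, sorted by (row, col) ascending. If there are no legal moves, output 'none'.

(1,2): flips 1 -> legal
(1,3): no bracket -> illegal
(1,4): flips 1 -> legal
(2,2): no bracket -> illegal
(2,4): no bracket -> illegal
(2,6): no bracket -> illegal
(3,6): flips 1 -> legal
(4,2): no bracket -> illegal
(4,5): flips 1 -> legal
(4,6): no bracket -> illegal
(5,2): flips 2 -> legal
(5,5): no bracket -> illegal
(6,2): no bracket -> illegal
(6,3): no bracket -> illegal
(6,4): no bracket -> illegal

Answer: (1,2) (1,4) (3,6) (4,5) (5,2)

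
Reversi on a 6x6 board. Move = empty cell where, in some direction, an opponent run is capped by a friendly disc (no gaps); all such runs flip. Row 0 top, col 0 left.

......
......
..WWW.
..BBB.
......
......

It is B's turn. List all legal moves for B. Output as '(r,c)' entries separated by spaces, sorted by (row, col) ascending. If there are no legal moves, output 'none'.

(1,1): flips 1 -> legal
(1,2): flips 2 -> legal
(1,3): flips 1 -> legal
(1,4): flips 2 -> legal
(1,5): flips 1 -> legal
(2,1): no bracket -> illegal
(2,5): no bracket -> illegal
(3,1): no bracket -> illegal
(3,5): no bracket -> illegal

Answer: (1,1) (1,2) (1,3) (1,4) (1,5)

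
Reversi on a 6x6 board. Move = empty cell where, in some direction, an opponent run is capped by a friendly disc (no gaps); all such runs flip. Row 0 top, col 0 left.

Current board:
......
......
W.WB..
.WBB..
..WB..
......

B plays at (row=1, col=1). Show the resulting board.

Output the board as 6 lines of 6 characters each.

Answer: ......
.B....
W.BB..
.WBB..
..WB..
......

Derivation:
Place B at (1,1); scan 8 dirs for brackets.
Dir NW: first cell '.' (not opp) -> no flip
Dir N: first cell '.' (not opp) -> no flip
Dir NE: first cell '.' (not opp) -> no flip
Dir W: first cell '.' (not opp) -> no flip
Dir E: first cell '.' (not opp) -> no flip
Dir SW: opp run (2,0), next=edge -> no flip
Dir S: first cell '.' (not opp) -> no flip
Dir SE: opp run (2,2) capped by B -> flip
All flips: (2,2)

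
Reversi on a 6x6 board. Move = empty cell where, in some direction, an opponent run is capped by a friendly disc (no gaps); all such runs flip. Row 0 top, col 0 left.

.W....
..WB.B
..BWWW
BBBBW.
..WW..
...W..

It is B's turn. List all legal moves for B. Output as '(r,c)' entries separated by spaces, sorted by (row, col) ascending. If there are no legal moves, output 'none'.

(0,0): no bracket -> illegal
(0,2): flips 1 -> legal
(0,3): no bracket -> illegal
(1,0): no bracket -> illegal
(1,1): flips 1 -> legal
(1,4): flips 1 -> legal
(2,1): no bracket -> illegal
(3,5): flips 3 -> legal
(4,1): no bracket -> illegal
(4,4): no bracket -> illegal
(4,5): no bracket -> illegal
(5,1): flips 1 -> legal
(5,2): flips 1 -> legal
(5,4): flips 1 -> legal

Answer: (0,2) (1,1) (1,4) (3,5) (5,1) (5,2) (5,4)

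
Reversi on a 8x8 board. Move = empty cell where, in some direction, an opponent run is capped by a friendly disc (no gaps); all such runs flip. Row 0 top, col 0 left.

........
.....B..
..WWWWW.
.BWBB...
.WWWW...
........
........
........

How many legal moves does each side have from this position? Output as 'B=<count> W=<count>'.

-- B to move --
(1,1): flips 1 -> legal
(1,2): flips 1 -> legal
(1,3): flips 2 -> legal
(1,4): flips 1 -> legal
(1,6): flips 1 -> legal
(1,7): no bracket -> illegal
(2,1): no bracket -> illegal
(2,7): no bracket -> illegal
(3,0): no bracket -> illegal
(3,5): flips 1 -> legal
(3,6): no bracket -> illegal
(3,7): flips 1 -> legal
(4,0): no bracket -> illegal
(4,5): no bracket -> illegal
(5,0): no bracket -> illegal
(5,1): flips 2 -> legal
(5,2): flips 1 -> legal
(5,3): flips 2 -> legal
(5,4): flips 1 -> legal
(5,5): flips 1 -> legal
B mobility = 12
-- W to move --
(0,4): flips 1 -> legal
(0,5): flips 1 -> legal
(0,6): flips 1 -> legal
(1,4): no bracket -> illegal
(1,6): no bracket -> illegal
(2,0): flips 1 -> legal
(2,1): flips 1 -> legal
(3,0): flips 1 -> legal
(3,5): flips 2 -> legal
(4,0): flips 1 -> legal
(4,5): flips 1 -> legal
W mobility = 9

Answer: B=12 W=9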